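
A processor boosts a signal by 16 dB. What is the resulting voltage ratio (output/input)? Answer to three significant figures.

Voltage ratio = 10^(dB/20).
10^(16/20) = 10^(0.8000) = 6.31.

6.31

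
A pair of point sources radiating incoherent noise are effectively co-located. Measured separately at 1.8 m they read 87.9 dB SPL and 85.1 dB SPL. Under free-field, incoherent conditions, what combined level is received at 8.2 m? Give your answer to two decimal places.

76.56 dB SPL

Combined at 1.8 m: 10·log₁₀(10^(87.9/10)+10^(85.1/10)) = 89.732 dB SPL.
Then apply −20·log₁₀(8.2/1.8) = -13.171 dB → 76.56 dB SPL.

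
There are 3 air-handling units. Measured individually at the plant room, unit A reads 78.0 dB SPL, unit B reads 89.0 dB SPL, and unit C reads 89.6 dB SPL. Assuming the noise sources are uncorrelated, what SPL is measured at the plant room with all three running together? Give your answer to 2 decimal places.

92.48 dB SPL

Add the sources as powers (linear), then convert back to dB:
L_total = 10·log₁₀(10^(78.0/10) + 10^(89.0/10) + 10^(89.6/10)) = 10·log₁₀(1769000000) = 92.48 dB SPL.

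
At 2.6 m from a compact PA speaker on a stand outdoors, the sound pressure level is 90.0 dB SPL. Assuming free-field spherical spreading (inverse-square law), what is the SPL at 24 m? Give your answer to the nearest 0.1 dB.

70.7 dB SPL

Free-field point source: level drops by 20·log₁₀ of the distance ratio.
ΔL = −20·log₁₀(24/2.6) = -19.30 dB, so L₂ = 90.0 + (-19.30) = 70.7 dB SPL.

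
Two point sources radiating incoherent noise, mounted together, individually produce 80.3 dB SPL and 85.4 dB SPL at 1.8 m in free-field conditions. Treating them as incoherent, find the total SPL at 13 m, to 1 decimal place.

Combined at 1.8 m: 10·log₁₀(10^(80.3/10)+10^(85.4/10)) = 86.57 dB SPL.
Then apply −20·log₁₀(13/1.8) = -17.17 dB → 69.4 dB SPL.

69.4 dB SPL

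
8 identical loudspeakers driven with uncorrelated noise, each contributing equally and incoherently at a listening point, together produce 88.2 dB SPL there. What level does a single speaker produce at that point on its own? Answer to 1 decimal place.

8 equal incoherent sources add 10·log₁₀(8) = 9.03 dB over one source.
L_one = 88.2 − 9.03 = 79.2 dB SPL.

79.2 dB SPL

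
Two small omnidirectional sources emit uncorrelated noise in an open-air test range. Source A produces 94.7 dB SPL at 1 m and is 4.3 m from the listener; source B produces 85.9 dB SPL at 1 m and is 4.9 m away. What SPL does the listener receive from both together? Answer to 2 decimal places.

82.45 dB SPL

At the listener: L_A = 94.7 − 20·log₁₀(4.3) = 82.031 dB; L_B = 85.9 − 20·log₁₀(4.9) = 72.096 dB.
Combined: 10·log₁₀(10^(82.031/10)+10^(72.096/10)) = 82.45 dB SPL.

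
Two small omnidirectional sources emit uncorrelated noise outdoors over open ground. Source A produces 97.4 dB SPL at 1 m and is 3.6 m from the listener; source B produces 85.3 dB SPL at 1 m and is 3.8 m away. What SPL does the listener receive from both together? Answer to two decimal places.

At the listener: L_A = 97.4 − 20·log₁₀(3.6) = 86.274 dB; L_B = 85.3 − 20·log₁₀(3.8) = 73.704 dB.
Combined: 10·log₁₀(10^(86.274/10)+10^(73.704/10)) = 86.51 dB SPL.

86.51 dB SPL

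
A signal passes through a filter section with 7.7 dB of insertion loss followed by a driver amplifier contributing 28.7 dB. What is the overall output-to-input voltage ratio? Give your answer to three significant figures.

11.2

Net gain = (−7.7) + 28.7 = 21.0 dB.
Voltage ratio = 10^(21.0/20) = 11.2.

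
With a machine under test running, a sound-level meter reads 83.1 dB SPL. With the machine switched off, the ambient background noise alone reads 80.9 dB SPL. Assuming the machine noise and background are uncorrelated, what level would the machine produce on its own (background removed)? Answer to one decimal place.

79.1 dB SPL

Background correction is a power subtraction:
L_src = 10·log₁₀(10^(83.1/10) − 10^(80.9/10)) = 10·log₁₀(81150000) = 79.1 dB SPL.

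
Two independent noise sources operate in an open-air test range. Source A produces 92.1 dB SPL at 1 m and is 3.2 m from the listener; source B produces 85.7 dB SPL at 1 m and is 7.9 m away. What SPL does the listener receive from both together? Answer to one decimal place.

At the listener: L_A = 92.1 − 20·log₁₀(3.2) = 82.00 dB; L_B = 85.7 − 20·log₁₀(7.9) = 67.75 dB.
Combined: 10·log₁₀(10^(82.00/10)+10^(67.75/10)) = 82.2 dB SPL.

82.2 dB SPL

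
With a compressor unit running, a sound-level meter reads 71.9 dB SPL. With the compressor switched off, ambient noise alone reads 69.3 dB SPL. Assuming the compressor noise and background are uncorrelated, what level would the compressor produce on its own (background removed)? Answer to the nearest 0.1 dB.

68.4 dB SPL

Background correction is a power subtraction:
L_src = 10·log₁₀(10^(71.9/10) − 10^(69.3/10)) = 10·log₁₀(6977000) = 68.4 dB SPL.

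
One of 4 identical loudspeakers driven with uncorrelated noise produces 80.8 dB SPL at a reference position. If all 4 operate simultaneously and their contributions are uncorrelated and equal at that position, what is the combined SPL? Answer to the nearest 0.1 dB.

4 equal incoherent sources raise the level by 10·log₁₀(4) = 6.02 dB.
L_total = 80.8 + 6.02 = 86.8 dB SPL.

86.8 dB SPL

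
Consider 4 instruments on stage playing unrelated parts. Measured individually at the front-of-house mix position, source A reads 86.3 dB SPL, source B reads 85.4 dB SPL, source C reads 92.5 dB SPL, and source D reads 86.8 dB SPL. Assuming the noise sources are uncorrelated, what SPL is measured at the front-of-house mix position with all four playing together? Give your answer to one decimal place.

Incoherent sources sum as intensities:
L_total = 10·log₁₀(10^(86.3/10) + 10^(85.4/10) + 10^(92.5/10) + 10^(86.8/10)) = 10·log₁₀(3030000000) = 94.8 dB SPL.

94.8 dB SPL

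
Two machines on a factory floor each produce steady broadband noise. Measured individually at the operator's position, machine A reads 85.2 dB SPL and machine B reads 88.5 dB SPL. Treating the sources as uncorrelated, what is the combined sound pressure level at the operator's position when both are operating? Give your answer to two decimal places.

Incoherent sources sum as intensities:
L_total = 10·log₁₀(10^(85.2/10) + 10^(88.5/10)) = 10·log₁₀(1039000000) = 90.17 dB SPL.

90.17 dB SPL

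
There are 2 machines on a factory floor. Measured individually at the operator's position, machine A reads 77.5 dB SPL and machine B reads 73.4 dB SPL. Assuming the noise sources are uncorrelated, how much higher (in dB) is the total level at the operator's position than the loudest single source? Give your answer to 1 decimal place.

1.4 dB

Add the sources as powers (linear), then convert back to dB:
L_total = 10·log₁₀(10^(77.5/10) + 10^(73.4/10)) = 78.93 dB SPL.
Excess over the loudest (77.5 dB): 78.93 − 77.5 = 1.4 dB.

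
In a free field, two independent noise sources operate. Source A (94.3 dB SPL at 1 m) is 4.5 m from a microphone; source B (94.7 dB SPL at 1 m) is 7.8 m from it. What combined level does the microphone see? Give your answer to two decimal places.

At the listener: L_A = 94.3 − 20·log₁₀(4.5) = 81.236 dB; L_B = 94.7 − 20·log₁₀(7.8) = 76.858 dB.
Combined: 10·log₁₀(10^(81.236/10)+10^(76.858/10)) = 82.59 dB SPL.

82.59 dB SPL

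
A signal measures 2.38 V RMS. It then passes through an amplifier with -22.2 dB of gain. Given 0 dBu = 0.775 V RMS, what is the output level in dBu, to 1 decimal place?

Input level: 20·log₁₀(2.38/0.775) = 9.75 dBu.
Output: 9.75 − 22.2 = -12.5 dBu.

-12.5 dBu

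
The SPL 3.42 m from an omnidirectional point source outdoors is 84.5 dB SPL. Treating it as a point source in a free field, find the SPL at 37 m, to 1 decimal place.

63.8 dB SPL

Free-field point source: level drops by 20·log₁₀ of the distance ratio.
ΔL = −20·log₁₀(37/3.42) = -20.68 dB, so L₂ = 84.5 + (-20.68) = 63.8 dB SPL.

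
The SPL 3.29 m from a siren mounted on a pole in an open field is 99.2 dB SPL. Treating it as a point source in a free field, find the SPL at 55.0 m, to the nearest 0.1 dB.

For a point source in a free field, ΔL = −20·log₁₀(d₂/d₁).
ΔL = −20·log₁₀(55.0/3.29) = -24.46 dB, so L₂ = 99.2 + (-24.46) = 74.7 dB SPL.

74.7 dB SPL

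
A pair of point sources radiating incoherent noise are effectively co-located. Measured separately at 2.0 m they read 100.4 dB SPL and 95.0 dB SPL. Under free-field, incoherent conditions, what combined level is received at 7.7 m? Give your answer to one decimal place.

Combined at 2.0 m: 10·log₁₀(10^(100.4/10)+10^(95.0/10)) = 101.50 dB SPL.
Then apply −20·log₁₀(7.7/2.0) = -11.71 dB → 89.8 dB SPL.

89.8 dB SPL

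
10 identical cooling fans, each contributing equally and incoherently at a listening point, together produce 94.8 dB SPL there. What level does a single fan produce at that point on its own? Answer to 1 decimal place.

10 equal incoherent sources add 10·log₁₀(10) = 10.00 dB over one source.
L_one = 94.8 − 10.00 = 84.8 dB SPL.

84.8 dB SPL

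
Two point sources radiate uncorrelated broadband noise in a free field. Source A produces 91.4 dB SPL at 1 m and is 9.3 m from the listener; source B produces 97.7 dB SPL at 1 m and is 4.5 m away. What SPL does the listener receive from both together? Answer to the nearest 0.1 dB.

At the listener: L_A = 91.4 − 20·log₁₀(9.3) = 72.03 dB; L_B = 97.7 − 20·log₁₀(4.5) = 84.64 dB.
Combined: 10·log₁₀(10^(72.03/10)+10^(84.64/10)) = 84.9 dB SPL.

84.9 dB SPL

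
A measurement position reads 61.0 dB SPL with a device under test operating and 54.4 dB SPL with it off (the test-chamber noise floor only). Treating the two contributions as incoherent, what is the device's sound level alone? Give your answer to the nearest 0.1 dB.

59.9 dB SPL

Remove the background by subtracting linear intensities:
L_src = 10·log₁₀(10^(61.0/10) − 10^(54.4/10)) = 10·log₁₀(983500) = 59.9 dB SPL.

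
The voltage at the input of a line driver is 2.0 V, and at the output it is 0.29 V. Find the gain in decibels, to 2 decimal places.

Voltage ratio → dB uses the 20·log₁₀ form:
20·log₁₀(0.29/2.0) = 20·log₁₀(0.1450) = -16.77 dB.

-16.77 dB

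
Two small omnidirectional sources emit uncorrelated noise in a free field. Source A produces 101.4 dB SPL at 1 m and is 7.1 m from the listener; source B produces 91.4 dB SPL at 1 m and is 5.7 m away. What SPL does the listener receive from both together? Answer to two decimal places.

At the listener: L_A = 101.4 − 20·log₁₀(7.1) = 84.375 dB; L_B = 91.4 − 20·log₁₀(5.7) = 76.283 dB.
Combined: 10·log₁₀(10^(84.375/10)+10^(76.283/10)) = 85.00 dB SPL.

85.00 dB SPL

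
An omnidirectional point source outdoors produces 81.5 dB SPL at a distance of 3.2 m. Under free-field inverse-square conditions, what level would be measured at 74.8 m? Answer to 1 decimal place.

54.1 dB SPL

For a point source in a free field, ΔL = −20·log₁₀(d₂/d₁).
ΔL = −20·log₁₀(74.8/3.2) = -27.38 dB, so L₂ = 81.5 + (-27.38) = 54.1 dB SPL.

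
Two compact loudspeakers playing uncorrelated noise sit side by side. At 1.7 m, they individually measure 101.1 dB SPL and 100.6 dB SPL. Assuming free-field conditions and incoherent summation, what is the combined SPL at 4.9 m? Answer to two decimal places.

Combined at 1.7 m: 10·log₁₀(10^(101.1/10)+10^(100.6/10)) = 103.867 dB SPL.
Then apply −20·log₁₀(4.9/1.7) = -9.195 dB → 94.67 dB SPL.

94.67 dB SPL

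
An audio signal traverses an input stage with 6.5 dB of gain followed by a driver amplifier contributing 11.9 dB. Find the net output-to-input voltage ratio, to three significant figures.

Net gain = 6.5 + 11.9 = 18.4 dB.
Voltage ratio = 10^(18.4/20) = 8.32.

8.32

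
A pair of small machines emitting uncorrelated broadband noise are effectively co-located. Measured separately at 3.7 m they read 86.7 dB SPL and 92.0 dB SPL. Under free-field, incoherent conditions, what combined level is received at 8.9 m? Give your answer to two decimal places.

Combined at 3.7 m: 10·log₁₀(10^(86.7/10)+10^(92.0/10)) = 93.123 dB SPL.
Then apply −20·log₁₀(8.9/3.7) = -7.624 dB → 85.50 dB SPL.

85.50 dB SPL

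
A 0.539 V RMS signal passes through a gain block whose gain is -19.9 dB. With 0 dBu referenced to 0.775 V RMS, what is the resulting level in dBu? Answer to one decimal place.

-23.1 dBu

Input level: 20·log₁₀(0.539/0.775) = -3.15 dBu.
Output: -3.15 − 19.9 = -23.1 dBu.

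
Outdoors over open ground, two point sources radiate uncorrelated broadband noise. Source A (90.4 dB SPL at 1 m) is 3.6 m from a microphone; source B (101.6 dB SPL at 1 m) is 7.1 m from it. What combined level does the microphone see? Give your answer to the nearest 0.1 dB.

At the listener: L_A = 90.4 − 20·log₁₀(3.6) = 79.27 dB; L_B = 101.6 − 20·log₁₀(7.1) = 84.57 dB.
Combined: 10·log₁₀(10^(79.27/10)+10^(84.57/10)) = 85.7 dB SPL.

85.7 dB SPL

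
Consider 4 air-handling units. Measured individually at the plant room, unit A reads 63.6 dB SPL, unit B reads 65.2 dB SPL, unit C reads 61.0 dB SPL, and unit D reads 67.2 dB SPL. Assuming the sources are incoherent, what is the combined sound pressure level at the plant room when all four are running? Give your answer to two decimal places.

Add the sources as powers (linear), then convert back to dB:
L_total = 10·log₁₀(10^(63.6/10) + 10^(65.2/10) + 10^(61.0/10) + 10^(67.2/10)) = 10·log₁₀(12110000) = 70.83 dB SPL.

70.83 dB SPL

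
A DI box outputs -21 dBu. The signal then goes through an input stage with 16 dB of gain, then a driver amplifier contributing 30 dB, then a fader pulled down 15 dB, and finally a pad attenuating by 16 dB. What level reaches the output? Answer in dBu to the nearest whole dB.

-6 dBu

In dB, series stages simply add:
-21 + 16 + 30 − 15 − 16 = -6 dBu.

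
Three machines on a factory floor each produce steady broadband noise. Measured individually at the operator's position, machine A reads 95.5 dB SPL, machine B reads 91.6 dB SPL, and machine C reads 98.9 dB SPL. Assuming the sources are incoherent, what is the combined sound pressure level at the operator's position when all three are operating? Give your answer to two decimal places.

Uncorrelated sources add in intensity (power), not in dB.
L_total = 10·log₁₀(10^(95.5/10) + 10^(91.6/10) + 10^(98.9/10)) = 10·log₁₀(12756000000) = 101.06 dB SPL.

101.06 dB SPL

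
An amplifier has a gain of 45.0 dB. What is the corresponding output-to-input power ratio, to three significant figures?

31600

Power ratio = 10^(dB/10).
10^(45.0/10) = 10^(4.500) = 31600.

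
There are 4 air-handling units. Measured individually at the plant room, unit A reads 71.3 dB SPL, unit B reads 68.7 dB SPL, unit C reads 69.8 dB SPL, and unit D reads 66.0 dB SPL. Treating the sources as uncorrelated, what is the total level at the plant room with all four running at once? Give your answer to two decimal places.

Incoherent sources sum as intensities:
L_total = 10·log₁₀(10^(71.3/10) + 10^(68.7/10) + 10^(69.8/10) + 10^(66.0/10)) = 10·log₁₀(34430000) = 75.37 dB SPL.

75.37 dB SPL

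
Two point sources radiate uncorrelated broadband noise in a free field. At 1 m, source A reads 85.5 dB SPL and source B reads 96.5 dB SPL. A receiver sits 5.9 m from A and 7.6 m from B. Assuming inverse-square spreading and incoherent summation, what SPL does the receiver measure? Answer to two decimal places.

79.42 dB SPL

At the listener: L_A = 85.5 − 20·log₁₀(5.9) = 70.083 dB; L_B = 96.5 − 20·log₁₀(7.6) = 78.884 dB.
Combined: 10·log₁₀(10^(70.083/10)+10^(78.884/10)) = 79.42 dB SPL.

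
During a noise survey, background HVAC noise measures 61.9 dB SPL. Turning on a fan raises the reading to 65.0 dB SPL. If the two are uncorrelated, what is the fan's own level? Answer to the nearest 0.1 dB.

Subtract intensities: L_src = 10·log₁₀(10^(L_total/10) − 10^(L_bg/10)).
L_src = 10·log₁₀(10^(65.0/10) − 10^(61.9/10)) = 10·log₁₀(1613000) = 62.1 dB SPL.

62.1 dB SPL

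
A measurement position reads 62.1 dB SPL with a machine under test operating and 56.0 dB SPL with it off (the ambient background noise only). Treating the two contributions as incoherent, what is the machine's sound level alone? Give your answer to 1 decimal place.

Background correction is a power subtraction:
L_src = 10·log₁₀(10^(62.1/10) − 10^(56.0/10)) = 10·log₁₀(1224000) = 60.9 dB SPL.

60.9 dB SPL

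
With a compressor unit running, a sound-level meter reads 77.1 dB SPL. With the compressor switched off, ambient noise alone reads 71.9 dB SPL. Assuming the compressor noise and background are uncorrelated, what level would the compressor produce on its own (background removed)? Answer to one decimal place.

Remove the background by subtracting linear intensities:
L_src = 10·log₁₀(10^(77.1/10) − 10^(71.9/10)) = 10·log₁₀(35800000) = 75.5 dB SPL.

75.5 dB SPL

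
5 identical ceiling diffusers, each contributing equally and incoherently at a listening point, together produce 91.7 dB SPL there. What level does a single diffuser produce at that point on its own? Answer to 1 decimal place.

5 equal incoherent sources add 10·log₁₀(5) = 6.99 dB over one source.
L_one = 91.7 − 6.99 = 84.7 dB SPL.

84.7 dB SPL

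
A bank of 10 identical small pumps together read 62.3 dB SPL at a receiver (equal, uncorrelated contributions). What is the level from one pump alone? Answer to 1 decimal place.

10 equal incoherent sources add 10·log₁₀(10) = 10.00 dB over one source.
L_one = 62.3 − 10.00 = 52.3 dB SPL.

52.3 dB SPL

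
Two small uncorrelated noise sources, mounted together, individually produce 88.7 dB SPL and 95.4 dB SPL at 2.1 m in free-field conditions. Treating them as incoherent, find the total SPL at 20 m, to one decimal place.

76.7 dB SPL

Combined at 2.1 m: 10·log₁₀(10^(88.7/10)+10^(95.4/10)) = 96.24 dB SPL.
Then apply −20·log₁₀(20/2.1) = -19.58 dB → 76.7 dB SPL.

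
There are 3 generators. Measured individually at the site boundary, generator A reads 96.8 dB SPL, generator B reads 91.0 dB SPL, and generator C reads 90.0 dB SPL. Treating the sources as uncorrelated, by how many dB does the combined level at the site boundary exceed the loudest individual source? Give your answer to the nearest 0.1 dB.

1.7 dB

Uncorrelated sources add in intensity (power), not in dB.
L_total = 10·log₁₀(10^(96.8/10) + 10^(91.0/10) + 10^(90.0/10)) = 98.48 dB SPL.
Excess over the loudest (96.8 dB): 98.48 − 96.8 = 1.7 dB.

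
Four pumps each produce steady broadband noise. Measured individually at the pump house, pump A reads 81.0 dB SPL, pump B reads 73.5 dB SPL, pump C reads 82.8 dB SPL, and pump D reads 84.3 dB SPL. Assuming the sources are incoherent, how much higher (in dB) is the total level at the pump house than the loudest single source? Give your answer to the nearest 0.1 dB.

Add the sources as powers (linear), then convert back to dB:
L_total = 10·log₁₀(10^(81.0/10) + 10^(73.5/10) + 10^(82.8/10) + 10^(84.3/10)) = 87.84 dB SPL.
Excess over the loudest (84.3 dB): 87.84 − 84.3 = 3.5 dB.

3.5 dB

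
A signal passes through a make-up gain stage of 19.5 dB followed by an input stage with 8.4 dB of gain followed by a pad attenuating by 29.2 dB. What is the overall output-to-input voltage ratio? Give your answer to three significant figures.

0.861

Net gain = 19.5 + 8.4 + (−29.2) = -1.3 dB.
Voltage ratio = 10^(-1.3/20) = 0.861.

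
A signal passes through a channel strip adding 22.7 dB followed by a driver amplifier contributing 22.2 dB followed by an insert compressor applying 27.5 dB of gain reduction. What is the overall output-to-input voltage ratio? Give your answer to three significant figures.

7.41

Net gain = 22.7 + 22.2 + (−27.5) = 17.4 dB.
Voltage ratio = 10^(17.4/20) = 7.41.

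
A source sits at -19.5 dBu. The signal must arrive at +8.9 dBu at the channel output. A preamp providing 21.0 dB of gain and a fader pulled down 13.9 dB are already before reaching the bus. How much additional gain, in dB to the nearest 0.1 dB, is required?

21.3 dB

The required make-up gain is the shortfall in the dB sum.
G = +8.9 − (-19.5) − 21.0 + 13.9 = 21.3 dB.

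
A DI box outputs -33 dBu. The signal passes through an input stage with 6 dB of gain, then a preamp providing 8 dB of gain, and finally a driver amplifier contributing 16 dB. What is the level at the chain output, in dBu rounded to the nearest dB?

-3 dBu

In dB, series stages simply add:
-33 + 6 + 8 + 16 = -3 dBu.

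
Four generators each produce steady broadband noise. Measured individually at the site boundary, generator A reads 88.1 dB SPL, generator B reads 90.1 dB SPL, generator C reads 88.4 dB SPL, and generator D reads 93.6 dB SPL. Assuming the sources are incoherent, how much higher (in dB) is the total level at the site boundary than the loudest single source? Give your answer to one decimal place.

3.1 dB

Incoherent sources sum as intensities:
L_total = 10·log₁₀(10^(88.1/10) + 10^(90.1/10) + 10^(88.4/10) + 10^(93.6/10)) = 96.68 dB SPL.
Excess over the loudest (93.6 dB): 96.68 − 93.6 = 3.1 dB.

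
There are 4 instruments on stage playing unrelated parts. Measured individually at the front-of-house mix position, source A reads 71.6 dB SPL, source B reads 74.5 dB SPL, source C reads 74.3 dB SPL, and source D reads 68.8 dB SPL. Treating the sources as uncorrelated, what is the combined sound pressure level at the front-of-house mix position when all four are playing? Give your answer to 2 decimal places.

Add the sources as powers (linear), then convert back to dB:
L_total = 10·log₁₀(10^(71.6/10) + 10^(74.5/10) + 10^(74.3/10) + 10^(68.8/10)) = 10·log₁₀(77140000) = 78.87 dB SPL.

78.87 dB SPL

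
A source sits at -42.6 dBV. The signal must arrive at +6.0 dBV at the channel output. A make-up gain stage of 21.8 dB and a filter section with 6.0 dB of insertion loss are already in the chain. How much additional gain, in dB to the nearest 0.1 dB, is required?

The required make-up gain is the shortfall in the dB sum.
G = +6.0 − (-42.6) − 21.8 + 6.0 = 32.8 dB.

32.8 dB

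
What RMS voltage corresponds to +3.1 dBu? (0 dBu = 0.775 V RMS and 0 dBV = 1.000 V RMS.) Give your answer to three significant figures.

V = 0.775 V × 10^(+3.1/20).
= 0.775 × 1.429 = 1.11 V.

1.11 V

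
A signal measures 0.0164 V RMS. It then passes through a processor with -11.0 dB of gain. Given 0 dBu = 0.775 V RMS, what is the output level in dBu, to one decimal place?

-44.5 dBu

Input level: 20·log₁₀(0.0164/0.775) = -33.49 dBu.
Output: -33.49 − 11.0 = -44.5 dBu.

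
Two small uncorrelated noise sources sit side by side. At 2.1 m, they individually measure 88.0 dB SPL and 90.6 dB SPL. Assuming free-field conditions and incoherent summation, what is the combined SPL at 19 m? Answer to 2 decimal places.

Combined at 2.1 m: 10·log₁₀(10^(88.0/10)+10^(90.6/10)) = 92.502 dB SPL.
Then apply −20·log₁₀(19/2.1) = -19.131 dB → 73.37 dB SPL.

73.37 dB SPL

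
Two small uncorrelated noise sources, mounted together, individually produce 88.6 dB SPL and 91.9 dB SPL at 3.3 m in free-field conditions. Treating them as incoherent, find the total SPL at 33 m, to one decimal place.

73.6 dB SPL

Combined at 3.3 m: 10·log₁₀(10^(88.6/10)+10^(91.9/10)) = 93.57 dB SPL.
Then apply −20·log₁₀(33/3.3) = -20.00 dB → 73.6 dB SPL.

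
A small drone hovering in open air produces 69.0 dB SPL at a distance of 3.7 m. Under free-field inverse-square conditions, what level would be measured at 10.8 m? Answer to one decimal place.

Free-field point source: level drops by 20·log₁₀ of the distance ratio.
ΔL = −20·log₁₀(10.8/3.7) = -9.30 dB, so L₂ = 69.0 + (-9.30) = 59.7 dB SPL.

59.7 dB SPL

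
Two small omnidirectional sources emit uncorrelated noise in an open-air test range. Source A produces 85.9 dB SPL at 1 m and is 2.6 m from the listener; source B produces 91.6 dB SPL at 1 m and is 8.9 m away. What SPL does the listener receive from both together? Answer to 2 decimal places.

78.80 dB SPL

At the listener: L_A = 85.9 − 20·log₁₀(2.6) = 77.601 dB; L_B = 91.6 − 20·log₁₀(8.9) = 72.612 dB.
Combined: 10·log₁₀(10^(77.601/10)+10^(72.612/10)) = 78.80 dB SPL.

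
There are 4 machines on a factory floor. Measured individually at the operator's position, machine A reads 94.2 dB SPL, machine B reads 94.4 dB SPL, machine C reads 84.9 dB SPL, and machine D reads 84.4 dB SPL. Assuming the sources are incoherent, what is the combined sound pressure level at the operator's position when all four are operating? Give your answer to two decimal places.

97.76 dB SPL

Uncorrelated sources add in intensity (power), not in dB.
L_total = 10·log₁₀(10^(94.2/10) + 10^(94.4/10) + 10^(84.9/10) + 10^(84.4/10)) = 10·log₁₀(5969000000) = 97.76 dB SPL.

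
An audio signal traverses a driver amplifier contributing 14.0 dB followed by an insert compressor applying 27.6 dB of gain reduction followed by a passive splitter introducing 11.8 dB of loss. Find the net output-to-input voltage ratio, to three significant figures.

0.0537

Net gain = 14.0 + (−27.6) + (−11.8) = -25.4 dB.
Voltage ratio = 10^(-25.4/20) = 0.0537.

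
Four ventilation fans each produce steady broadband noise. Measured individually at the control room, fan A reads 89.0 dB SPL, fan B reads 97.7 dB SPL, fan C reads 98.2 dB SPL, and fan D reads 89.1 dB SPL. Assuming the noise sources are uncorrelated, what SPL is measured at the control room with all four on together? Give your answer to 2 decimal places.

101.49 dB SPL

Incoherent sources sum as intensities:
L_total = 10·log₁₀(10^(89.0/10) + 10^(97.7/10) + 10^(98.2/10) + 10^(89.1/10)) = 10·log₁₀(14103000000) = 101.49 dB SPL.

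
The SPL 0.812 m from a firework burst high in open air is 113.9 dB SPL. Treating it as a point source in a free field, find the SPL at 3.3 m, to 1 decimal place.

101.7 dB SPL

For a point source in a free field, ΔL = −20·log₁₀(d₂/d₁).
ΔL = −20·log₁₀(3.3/0.812) = -12.18 dB, so L₂ = 113.9 + (-12.18) = 101.7 dB SPL.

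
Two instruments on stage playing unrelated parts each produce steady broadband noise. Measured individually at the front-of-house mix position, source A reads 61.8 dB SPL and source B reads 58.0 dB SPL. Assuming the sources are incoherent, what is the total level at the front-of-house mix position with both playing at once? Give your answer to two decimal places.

Add the sources as powers (linear), then convert back to dB:
L_total = 10·log₁₀(10^(61.8/10) + 10^(58.0/10)) = 10·log₁₀(2145000) = 63.31 dB SPL.

63.31 dB SPL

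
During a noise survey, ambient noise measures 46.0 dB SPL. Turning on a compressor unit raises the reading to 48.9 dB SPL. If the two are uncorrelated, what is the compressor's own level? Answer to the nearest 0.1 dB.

45.8 dB SPL

Remove the background by subtracting linear intensities:
L_src = 10·log₁₀(10^(48.9/10) − 10^(46.0/10)) = 10·log₁₀(37810) = 45.8 dB SPL.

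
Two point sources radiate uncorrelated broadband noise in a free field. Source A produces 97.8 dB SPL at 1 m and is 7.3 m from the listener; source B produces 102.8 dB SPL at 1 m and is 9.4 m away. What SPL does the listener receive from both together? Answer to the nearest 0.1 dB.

At the listener: L_A = 97.8 − 20·log₁₀(7.3) = 80.53 dB; L_B = 102.8 − 20·log₁₀(9.4) = 83.34 dB.
Combined: 10·log₁₀(10^(80.53/10)+10^(83.34/10)) = 85.2 dB SPL.

85.2 dB SPL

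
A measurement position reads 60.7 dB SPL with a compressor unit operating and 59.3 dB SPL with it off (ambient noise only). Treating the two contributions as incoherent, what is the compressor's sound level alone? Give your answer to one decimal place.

Background correction is a power subtraction:
L_src = 10·log₁₀(10^(60.7/10) − 10^(59.3/10)) = 10·log₁₀(323800) = 55.1 dB SPL.

55.1 dB SPL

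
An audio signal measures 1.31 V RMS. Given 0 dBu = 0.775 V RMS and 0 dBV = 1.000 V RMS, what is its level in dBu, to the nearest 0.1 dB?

+4.6 dBu

dBu = 20·log₁₀(V / 0.775 V).
20·log₁₀(1.31/0.775) = +4.6 dBu.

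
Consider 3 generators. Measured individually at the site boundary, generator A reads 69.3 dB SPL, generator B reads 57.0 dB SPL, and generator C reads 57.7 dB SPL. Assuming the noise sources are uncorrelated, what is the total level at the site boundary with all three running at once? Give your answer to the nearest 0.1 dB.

69.8 dB SPL

Incoherent sources sum as intensities:
L_total = 10·log₁₀(10^(69.3/10) + 10^(57.0/10) + 10^(57.7/10)) = 10·log₁₀(9601000) = 69.8 dB SPL.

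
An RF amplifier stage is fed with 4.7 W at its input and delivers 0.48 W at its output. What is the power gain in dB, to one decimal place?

-9.9 dB

Power ratio → dB uses the 10·log₁₀ form:
10·log₁₀(0.48/4.7) = 10·log₁₀(0.1021) = -9.9 dB.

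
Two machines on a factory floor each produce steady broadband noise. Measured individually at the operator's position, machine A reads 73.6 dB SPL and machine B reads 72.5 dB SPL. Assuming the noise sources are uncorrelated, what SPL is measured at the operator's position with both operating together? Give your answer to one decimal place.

Incoherent sources sum as intensities:
L_total = 10·log₁₀(10^(73.6/10) + 10^(72.5/10)) = 10·log₁₀(40690000) = 76.1 dB SPL.

76.1 dB SPL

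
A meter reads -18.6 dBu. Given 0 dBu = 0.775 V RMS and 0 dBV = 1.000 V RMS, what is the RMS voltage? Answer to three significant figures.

V = 0.775 V × 10^(-18.6/20).
= 0.775 × 0.1175 = 0.0911 V.

0.0911 V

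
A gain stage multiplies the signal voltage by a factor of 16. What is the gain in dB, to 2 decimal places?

24.08 dB

For a voltage ratio, dB = 20·log₁₀(V₂/V₁).
20·log₁₀(16) = 24.08 dB.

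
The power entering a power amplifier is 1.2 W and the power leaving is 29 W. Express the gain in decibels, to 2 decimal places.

13.83 dB

Power is a power quantity, so gain = 10·log₁₀(P_out/P_in).
10·log₁₀(29/1.2) = 10·log₁₀(24.17) = 13.83 dB.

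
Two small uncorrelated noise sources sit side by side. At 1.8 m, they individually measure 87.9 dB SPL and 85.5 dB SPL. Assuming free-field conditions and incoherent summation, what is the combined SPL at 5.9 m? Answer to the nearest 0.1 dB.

Combined at 1.8 m: 10·log₁₀(10^(87.9/10)+10^(85.5/10)) = 89.87 dB SPL.
Then apply −20·log₁₀(5.9/1.8) = -10.31 dB → 79.6 dB SPL.

79.6 dB SPL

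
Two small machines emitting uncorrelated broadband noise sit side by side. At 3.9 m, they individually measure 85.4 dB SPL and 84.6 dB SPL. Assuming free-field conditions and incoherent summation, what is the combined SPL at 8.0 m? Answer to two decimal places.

81.79 dB SPL

Combined at 3.9 m: 10·log₁₀(10^(85.4/10)+10^(84.6/10)) = 88.029 dB SPL.
Then apply −20·log₁₀(8.0/3.9) = -6.241 dB → 81.79 dB SPL.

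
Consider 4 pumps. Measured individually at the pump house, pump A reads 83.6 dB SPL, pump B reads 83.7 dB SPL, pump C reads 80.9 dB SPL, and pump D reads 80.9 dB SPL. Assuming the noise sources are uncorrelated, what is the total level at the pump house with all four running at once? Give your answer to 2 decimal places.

88.51 dB SPL

Uncorrelated sources add in intensity (power), not in dB.
L_total = 10·log₁₀(10^(83.6/10) + 10^(83.7/10) + 10^(80.9/10) + 10^(80.9/10)) = 10·log₁₀(709600000) = 88.51 dB SPL.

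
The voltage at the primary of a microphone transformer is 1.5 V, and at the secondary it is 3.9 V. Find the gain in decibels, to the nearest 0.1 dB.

For a voltage ratio, dB = 20·log₁₀(V₂/V₁).
20·log₁₀(3.9/1.5) = 20·log₁₀(2.600) = 8.3 dB.

8.3 dB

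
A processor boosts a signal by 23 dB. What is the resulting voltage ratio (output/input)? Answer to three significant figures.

Voltage ratio = 10^(dB/20).
10^(23/20) = 10^(1.150) = 14.1.

14.1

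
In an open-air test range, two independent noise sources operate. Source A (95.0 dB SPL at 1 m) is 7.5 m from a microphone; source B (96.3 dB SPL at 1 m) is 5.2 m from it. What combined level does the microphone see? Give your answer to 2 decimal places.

At the listener: L_A = 95.0 − 20·log₁₀(7.5) = 77.499 dB; L_B = 96.3 − 20·log₁₀(5.2) = 81.980 dB.
Combined: 10·log₁₀(10^(77.499/10)+10^(81.980/10)) = 83.30 dB SPL.

83.30 dB SPL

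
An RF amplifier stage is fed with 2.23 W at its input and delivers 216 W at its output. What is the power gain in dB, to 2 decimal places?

For a power ratio, dB = 10·log₁₀(P₂/P₁).
10·log₁₀(216/2.23) = 10·log₁₀(96.86) = 19.86 dB.

19.86 dB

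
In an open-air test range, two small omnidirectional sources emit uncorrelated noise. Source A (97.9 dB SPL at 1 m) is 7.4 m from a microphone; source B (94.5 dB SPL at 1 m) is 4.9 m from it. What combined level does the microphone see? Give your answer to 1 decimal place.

83.6 dB SPL

At the listener: L_A = 97.9 − 20·log₁₀(7.4) = 80.52 dB; L_B = 94.5 − 20·log₁₀(4.9) = 80.70 dB.
Combined: 10·log₁₀(10^(80.52/10)+10^(80.70/10)) = 83.6 dB SPL.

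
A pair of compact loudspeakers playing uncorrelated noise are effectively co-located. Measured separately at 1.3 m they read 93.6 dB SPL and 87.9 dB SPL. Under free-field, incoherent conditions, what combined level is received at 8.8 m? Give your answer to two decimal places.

78.02 dB SPL

Combined at 1.3 m: 10·log₁₀(10^(93.6/10)+10^(87.9/10)) = 94.635 dB SPL.
Then apply −20·log₁₀(8.8/1.3) = -16.611 dB → 78.02 dB SPL.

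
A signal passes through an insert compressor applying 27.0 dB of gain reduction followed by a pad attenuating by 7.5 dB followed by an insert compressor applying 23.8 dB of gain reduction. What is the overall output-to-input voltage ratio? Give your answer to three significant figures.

Net gain = (−27.0) + (−7.5) + (−23.8) = -58.3 dB.
Voltage ratio = 10^(-58.3/20) = 0.00122.

0.00122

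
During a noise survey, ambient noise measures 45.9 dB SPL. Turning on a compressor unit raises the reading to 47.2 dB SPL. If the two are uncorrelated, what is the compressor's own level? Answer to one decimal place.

Background correction is a power subtraction:
L_src = 10·log₁₀(10^(47.2/10) − 10^(45.9/10)) = 10·log₁₀(13580) = 41.3 dB SPL.

41.3 dB SPL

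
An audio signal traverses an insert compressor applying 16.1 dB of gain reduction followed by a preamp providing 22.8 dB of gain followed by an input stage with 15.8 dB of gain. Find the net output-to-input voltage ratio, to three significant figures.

13.3

Net gain = (−16.1) + 22.8 + 15.8 = 22.5 dB.
Voltage ratio = 10^(22.5/20) = 13.3.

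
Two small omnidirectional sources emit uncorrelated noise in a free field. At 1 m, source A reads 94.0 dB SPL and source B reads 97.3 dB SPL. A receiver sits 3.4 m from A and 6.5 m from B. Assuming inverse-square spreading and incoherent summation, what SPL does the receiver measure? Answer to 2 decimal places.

85.37 dB SPL

At the listener: L_A = 94.0 − 20·log₁₀(3.4) = 83.370 dB; L_B = 97.3 − 20·log₁₀(6.5) = 81.042 dB.
Combined: 10·log₁₀(10^(83.370/10)+10^(81.042/10)) = 85.37 dB SPL.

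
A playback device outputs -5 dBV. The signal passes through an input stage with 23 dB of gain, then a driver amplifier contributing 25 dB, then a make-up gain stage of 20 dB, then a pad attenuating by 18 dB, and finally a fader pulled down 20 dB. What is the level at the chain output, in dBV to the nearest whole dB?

+25 dBV

In dB, series stages simply add:
-5 + 23 + 25 + 20 − 18 − 20 = +25 dBV.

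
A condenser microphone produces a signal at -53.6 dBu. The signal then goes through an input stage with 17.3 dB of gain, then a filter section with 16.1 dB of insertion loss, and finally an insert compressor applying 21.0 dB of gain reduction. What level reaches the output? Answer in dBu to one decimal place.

Gain stages sum in dB:
-53.6 + 17.3 − 16.1 − 21.0 = -73.4 dBu.

-73.4 dBu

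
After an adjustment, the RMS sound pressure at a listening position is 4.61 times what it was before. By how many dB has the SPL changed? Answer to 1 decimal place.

SPL change from a pressure ratio uses the 20·log₁₀ form:
20·log₁₀(4.61) = 13.3 dB.

13.3 dB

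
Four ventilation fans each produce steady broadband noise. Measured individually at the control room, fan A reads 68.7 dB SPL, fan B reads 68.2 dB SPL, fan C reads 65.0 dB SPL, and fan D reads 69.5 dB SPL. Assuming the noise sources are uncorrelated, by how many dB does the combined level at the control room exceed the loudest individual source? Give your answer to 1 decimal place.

Uncorrelated sources add in intensity (power), not in dB.
L_total = 10·log₁₀(10^(68.7/10) + 10^(68.2/10) + 10^(65.0/10) + 10^(69.5/10)) = 74.17 dB SPL.
Excess over the loudest (69.5 dB): 74.17 − 69.5 = 4.7 dB.

4.7 dB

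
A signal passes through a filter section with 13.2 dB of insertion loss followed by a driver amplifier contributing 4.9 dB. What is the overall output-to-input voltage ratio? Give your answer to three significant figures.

Net gain = (−13.2) + 4.9 = -8.3 dB.
Voltage ratio = 10^(-8.3/20) = 0.385.

0.385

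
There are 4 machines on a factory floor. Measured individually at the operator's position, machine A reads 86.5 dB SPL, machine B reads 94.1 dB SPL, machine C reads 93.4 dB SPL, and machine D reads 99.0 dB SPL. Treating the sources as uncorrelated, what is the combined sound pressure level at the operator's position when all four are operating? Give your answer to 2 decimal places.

101.19 dB SPL

Uncorrelated sources add in intensity (power), not in dB.
L_total = 10·log₁₀(10^(86.5/10) + 10^(94.1/10) + 10^(93.4/10) + 10^(99.0/10)) = 10·log₁₀(13148000000) = 101.19 dB SPL.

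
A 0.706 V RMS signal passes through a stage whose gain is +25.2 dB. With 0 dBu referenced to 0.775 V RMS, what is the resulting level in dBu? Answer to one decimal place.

+24.4 dBu

Input level: 20·log₁₀(0.706/0.775) = -0.81 dBu.
Output: -0.81 + 25.2 = +24.4 dBu.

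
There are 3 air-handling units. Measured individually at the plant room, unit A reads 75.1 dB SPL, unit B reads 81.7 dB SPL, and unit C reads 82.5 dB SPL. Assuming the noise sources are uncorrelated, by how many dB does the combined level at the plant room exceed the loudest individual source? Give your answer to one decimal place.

Uncorrelated sources add in intensity (power), not in dB.
L_total = 10·log₁₀(10^(75.1/10) + 10^(81.7/10) + 10^(82.5/10)) = 85.54 dB SPL.
Excess over the loudest (82.5 dB): 85.54 − 82.5 = 3.0 dB.

3.0 dB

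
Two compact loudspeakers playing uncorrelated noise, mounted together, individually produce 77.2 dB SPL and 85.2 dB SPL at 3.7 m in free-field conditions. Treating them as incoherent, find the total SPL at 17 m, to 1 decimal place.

Combined at 3.7 m: 10·log₁₀(10^(77.2/10)+10^(85.2/10)) = 85.84 dB SPL.
Then apply −20·log₁₀(17/3.7) = -13.24 dB → 72.6 dB SPL.

72.6 dB SPL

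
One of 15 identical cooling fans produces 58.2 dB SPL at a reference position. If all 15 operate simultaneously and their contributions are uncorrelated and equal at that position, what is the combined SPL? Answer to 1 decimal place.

15 equal incoherent sources raise the level by 10·log₁₀(15) = 11.76 dB.
L_total = 58.2 + 11.76 = 70.0 dB SPL.

70.0 dB SPL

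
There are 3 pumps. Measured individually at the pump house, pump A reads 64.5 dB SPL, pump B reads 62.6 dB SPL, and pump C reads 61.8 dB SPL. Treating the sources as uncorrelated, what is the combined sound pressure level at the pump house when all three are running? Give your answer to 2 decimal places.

Add the sources as powers (linear), then convert back to dB:
L_total = 10·log₁₀(10^(64.5/10) + 10^(62.6/10) + 10^(61.8/10)) = 10·log₁₀(6152000) = 67.89 dB SPL.

67.89 dB SPL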